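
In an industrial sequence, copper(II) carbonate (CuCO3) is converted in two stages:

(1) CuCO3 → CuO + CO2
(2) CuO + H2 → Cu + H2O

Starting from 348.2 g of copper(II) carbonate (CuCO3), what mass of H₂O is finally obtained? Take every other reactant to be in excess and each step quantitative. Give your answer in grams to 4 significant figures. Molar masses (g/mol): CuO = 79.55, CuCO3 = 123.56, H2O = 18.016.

50.77 g

n(CuCO3) = 348.20 / 123.56 = 2.8181 mol.
Step 1 gives a 1:1 ratio of CuCO3 to CuO, so n(CuO) = 2.8181 mol.
In step 2 the CuO:H2O ratio is 1:1, so n(H2O) = 2.8181 mol.
Mass of H2O = 2.8181 × 18.016 = 50.770 g.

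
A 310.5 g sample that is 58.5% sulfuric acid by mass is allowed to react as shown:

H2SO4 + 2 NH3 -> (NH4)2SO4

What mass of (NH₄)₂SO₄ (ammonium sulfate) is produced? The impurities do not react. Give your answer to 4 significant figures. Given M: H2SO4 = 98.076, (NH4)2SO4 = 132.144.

Mass of pure H2SO4 = 310.5 g × 0.585 = 181.64 g.
n(H2SO4) = 181.64 g / 98.076 g/mol = 1.8521 mol.
From the equation the H2SO4:(NH4)2SO4 mole ratio is 1:1, so n((NH4)2SO4) = 1.8521 × 1/1 = 1.8521 mol.
Mass of (NH4)2SO4 = 1.8521 mol × 132.144 g/mol = 244.74 g.

244.7 g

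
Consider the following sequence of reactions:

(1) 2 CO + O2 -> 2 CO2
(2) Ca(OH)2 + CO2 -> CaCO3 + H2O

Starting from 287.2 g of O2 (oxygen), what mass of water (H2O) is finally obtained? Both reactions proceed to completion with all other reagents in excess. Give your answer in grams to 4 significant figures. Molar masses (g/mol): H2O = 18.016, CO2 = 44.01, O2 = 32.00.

323.4 g

n(O2) = 287.20 / 32.00 = 8.9750 mol.
Step 1 gives a 1:2 ratio of O2 to CO2, so n(CO2) = 17.950 mol.
In step 2 the CO2:H2O ratio is 1:1, so n(H2O) = 17.950 mol.
Mass of H2O = 17.950 × 18.016 = 323.39 g.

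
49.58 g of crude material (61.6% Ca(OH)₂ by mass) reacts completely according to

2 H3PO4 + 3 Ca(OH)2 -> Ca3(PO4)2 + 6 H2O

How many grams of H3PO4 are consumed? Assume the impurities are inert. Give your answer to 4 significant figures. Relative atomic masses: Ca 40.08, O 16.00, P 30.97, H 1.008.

Mass of pure Ca(OH)2 = 49.58 g × 0.616 = 30.541 g.
M(Ca(OH)2) = 40.08 + 2(16.00) + 2(1.008) = 74.096 g/mol.
M(H3PO4) = 3(1.008) + 30.97 + 4(16.00) = 97.994 g/mol.
n(Ca(OH)2) = 30.541 g / 74.096 g/mol = 0.41219 mol.
From the equation the Ca(OH)2:H3PO4 mole ratio is 3:2, so n(H3PO4) = 0.41219 × 2/3 = 0.27479 mol.
Mass of H3PO4 = 0.27479 mol × 97.994 g/mol = 26.928 g.

26.93 g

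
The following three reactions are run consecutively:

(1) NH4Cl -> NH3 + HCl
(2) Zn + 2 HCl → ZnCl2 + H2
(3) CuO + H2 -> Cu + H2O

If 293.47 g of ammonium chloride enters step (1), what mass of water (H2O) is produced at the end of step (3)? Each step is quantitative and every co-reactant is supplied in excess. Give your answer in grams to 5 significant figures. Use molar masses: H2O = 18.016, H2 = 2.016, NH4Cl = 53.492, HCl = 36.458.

n(NH4Cl) = 293.47 / 53.492 = 5.48624 mol.
Reaction (1): NH4Cl→HCl ratio 1:1 ⇒ n(HCl) = 5.48624 mol.
Reaction (2): HCl→H2 ratio 2:1 ⇒ n(H2) = 2.74312 mol.
Reaction (3): H2→H2O ratio 1:1 ⇒ n(H2O) = 2.74312 mol.
Mass of H2O = 2.74312 × 18.016 = 49.4201 g.

49.420 g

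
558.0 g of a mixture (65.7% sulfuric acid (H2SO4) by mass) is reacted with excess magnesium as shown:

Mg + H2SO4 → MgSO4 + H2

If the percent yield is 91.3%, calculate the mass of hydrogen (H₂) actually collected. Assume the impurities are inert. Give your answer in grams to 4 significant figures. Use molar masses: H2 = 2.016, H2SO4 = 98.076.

6.880 g

Pure H2SO4 available = 558.0 g × 0.657 = 366.61 g.
n(H2SO4) = 366.61 g / 98.076 g/mol = 3.7380 mol.
From the equation the H2SO4:H2 mole ratio is 1:1, so n(H2) = 3.7380 × 1/1 = 3.7380 mol.
Mass of H2 = 3.7380 mol × 2.016 g/mol = 7.5358 g.
Actual mass collected = 7.5358 g × 0.913 = 6.8802 g.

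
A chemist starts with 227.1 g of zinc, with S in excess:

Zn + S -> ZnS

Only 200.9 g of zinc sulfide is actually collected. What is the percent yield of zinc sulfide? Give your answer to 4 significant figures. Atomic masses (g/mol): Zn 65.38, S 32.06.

59.36 %

M(Zn) = 65.38 g/mol.
M(ZnS) = 65.38 + 32.06 = 97.44 g/mol.
n(Zn) = 227.10 g / 65.38 g/mol = 3.4735 mol.
From the equation the Zn:ZnS mole ratio is 1:1, so n(ZnS) = 3.4735 × 1/1 = 3.4735 mol.
Mass of ZnS = 3.4735 mol × 97.44 g/mol = 338.46 g.
This is the theoretical yield. Percent yield = 200.9 g / 338.46 g × 100% = 59.357%.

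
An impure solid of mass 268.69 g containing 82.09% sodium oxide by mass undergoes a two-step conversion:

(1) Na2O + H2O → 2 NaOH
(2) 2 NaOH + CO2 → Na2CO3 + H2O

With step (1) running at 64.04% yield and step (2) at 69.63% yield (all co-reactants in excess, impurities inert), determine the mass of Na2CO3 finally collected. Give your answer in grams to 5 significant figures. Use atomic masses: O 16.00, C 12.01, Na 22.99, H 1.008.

168.19 g

Pure Na2O = 268.69 × 0.8209 = 220.568 g.
M(Na2O) = 2(22.99) + 16.00 = 61.98 g/mol.
M(Na2CO3) = 2(22.99) + 12.01 + 3(16.00) = 105.99 g/mol.
n(Na2O) = 220.568 / 61.98 = 3.55869 mol.
Step 1 (Na2O:NaOH = 1:2): theoretical n(NaOH) = 7.11738 mol; at 64.04% yield, n(NaOH) = 4.55797 mol.
Step 2 (NaOH:Na2CO3 = 2:1): theoretical n(Na2CO3) = 2.27899 mol, so theoretical mass = 2.27899 × 105.99 = 241.550 g.
At 69.63% yield, actual mass of Na2CO3 = 241.550 × 0.6963 = 168.191 g.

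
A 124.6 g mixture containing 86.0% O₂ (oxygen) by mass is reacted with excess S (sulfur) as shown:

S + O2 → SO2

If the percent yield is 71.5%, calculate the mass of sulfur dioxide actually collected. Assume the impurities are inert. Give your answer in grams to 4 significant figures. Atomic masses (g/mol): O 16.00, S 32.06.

153.4 g

Pure O2 available = 124.6 g × 0.860 = 107.16 g.
M(O2) = 2(16.00) = 32.00 g/mol.
M(SO2) = 32.06 + 2(16.00) = 64.06 g/mol.
n(O2) = 107.16 g / 32.00 g/mol = 3.3486 mol.
From the equation the O2:SO2 mole ratio is 1:1, so n(SO2) = 3.3486 × 1/1 = 3.3486 mol.
Mass of SO2 = 3.3486 mol × 64.06 g/mol = 214.51 g.
Actual mass collected = 214.51 g × 0.715 = 153.38 g.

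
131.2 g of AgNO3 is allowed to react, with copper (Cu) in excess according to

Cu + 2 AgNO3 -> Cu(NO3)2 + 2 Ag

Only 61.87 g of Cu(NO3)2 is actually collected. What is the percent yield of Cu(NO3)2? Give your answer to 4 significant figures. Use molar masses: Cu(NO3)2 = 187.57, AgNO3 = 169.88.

85.42 %

n(AgNO3) = 131.20 g / 169.88 g/mol = 0.77231 mol.
From the equation the AgNO3:Cu(NO3)2 mole ratio is 2:1, so n(Cu(NO3)2) = 0.77231 × 1/2 = 0.38615 mol.
Mass of Cu(NO3)2 = 0.38615 mol × 187.57 g/mol = 72.431 g.
This is the theoretical yield. Percent yield = 61.87 g / 72.431 g × 100% = 85.419%.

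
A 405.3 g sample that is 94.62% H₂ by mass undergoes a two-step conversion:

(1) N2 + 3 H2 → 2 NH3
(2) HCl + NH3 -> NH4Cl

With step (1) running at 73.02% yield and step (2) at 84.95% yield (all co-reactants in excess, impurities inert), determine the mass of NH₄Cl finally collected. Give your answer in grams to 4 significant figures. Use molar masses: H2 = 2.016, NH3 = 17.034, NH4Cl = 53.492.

4208 g

Pure H2 = 405.3 × 0.9462 = 383.49 g.
n(H2) = 383.49 / 2.016 = 190.23 mol.
Step 1 (H2:NH3 = 3:2): theoretical n(NH3) = 126.82 mol; at 73.02% yield, n(NH3) = 92.602 mol.
Step 2 (NH3:NH4Cl = 1:1): theoretical n(NH4Cl) = 92.602 mol, so theoretical mass = 92.602 × 53.492 = 4953.5 g.
At 84.95% yield, actual mass of NH4Cl = 4953.5 × 0.8495 = 4208.0 g.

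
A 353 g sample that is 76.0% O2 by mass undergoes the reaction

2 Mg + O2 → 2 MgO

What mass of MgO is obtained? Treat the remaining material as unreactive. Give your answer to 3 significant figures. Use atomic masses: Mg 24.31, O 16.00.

Mass of pure O2 = 353 g × 0.760 = 268.3 g.
M(O2) = 2(16.00) = 32.00 g/mol.
M(MgO) = 24.31 + 16.00 = 40.31 g/mol.
n(O2) = 268.3 g / 32.00 g/mol = 8.384 mol.
From the equation the O2:MgO mole ratio is 1:2, so n(MgO) = 8.384 × 2/1 = 16.77 mol.
Mass of MgO = 16.77 mol × 40.31 g/mol = 675.9 g.

676 g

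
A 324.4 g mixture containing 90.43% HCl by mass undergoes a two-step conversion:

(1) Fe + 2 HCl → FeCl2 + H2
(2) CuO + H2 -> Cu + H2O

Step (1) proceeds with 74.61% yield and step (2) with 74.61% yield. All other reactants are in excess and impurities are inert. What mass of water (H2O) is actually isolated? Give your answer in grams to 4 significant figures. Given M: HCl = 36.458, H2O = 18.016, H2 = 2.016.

40.35 g

Pure HCl = 324.4 × 0.9043 = 293.35 g.
n(HCl) = 293.35 / 36.458 = 8.0464 mol.
Step 1 (HCl:H2 = 2:1): theoretical n(H2) = 4.0232 mol; at 74.61% yield, n(H2) = 3.0017 mol.
Step 2 (H2:H2O = 1:1): theoretical n(H2O) = 3.0017 mol, so theoretical mass = 3.0017 × 18.016 = 54.079 g.
At 74.61% yield, actual mass of H2O = 54.079 × 0.7461 = 40.348 g.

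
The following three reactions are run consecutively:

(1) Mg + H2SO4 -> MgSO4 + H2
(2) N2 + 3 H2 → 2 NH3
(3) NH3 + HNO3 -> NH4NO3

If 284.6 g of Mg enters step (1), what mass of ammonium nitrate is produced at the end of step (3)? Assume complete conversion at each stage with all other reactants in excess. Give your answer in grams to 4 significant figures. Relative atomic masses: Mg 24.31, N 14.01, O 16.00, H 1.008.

M(Mg) = 24.31 g/mol.
M(NH4NO3) = 2(14.01) + 4(1.008) + 3(16.00) = 80.052 g/mol.
n(Mg) = 284.6 / 24.31 = 11.707 mol.
Reaction (1): Mg→H2 ratio 1:1 ⇒ n(H2) = 11.707 mol.
Reaction (2): H2→NH3 ratio 3:2 ⇒ n(NH3) = 7.8047 mol.
Reaction (3): NH3→NH4NO3 ratio 1:1 ⇒ n(NH4NO3) = 7.8047 mol.
Mass of NH4NO3 = 7.8047 × 80.052 = 624.79 g.

624.8 g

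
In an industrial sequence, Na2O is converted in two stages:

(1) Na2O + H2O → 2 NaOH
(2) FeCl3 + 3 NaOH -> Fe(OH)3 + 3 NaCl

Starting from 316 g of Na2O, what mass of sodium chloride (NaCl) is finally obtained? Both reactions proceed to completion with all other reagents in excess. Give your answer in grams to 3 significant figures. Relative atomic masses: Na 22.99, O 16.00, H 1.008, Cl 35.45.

596 g

M(Na2O) = 2(22.99) + 16.00 = 61.98 g/mol.
M(NaCl) = 22.99 + 35.45 = 58.44 g/mol.
n(Na2O) = 316.0 / 61.98 = 5.098 mol.
Step 1 gives a 1:2 ratio of Na2O to NaOH, so n(NaOH) = 10.20 mol.
In step 2 the NaOH:NaCl ratio is 3:3, so n(NaCl) = 10.20 mol.
Mass of NaCl = 10.20 × 58.44 = 595.9 g.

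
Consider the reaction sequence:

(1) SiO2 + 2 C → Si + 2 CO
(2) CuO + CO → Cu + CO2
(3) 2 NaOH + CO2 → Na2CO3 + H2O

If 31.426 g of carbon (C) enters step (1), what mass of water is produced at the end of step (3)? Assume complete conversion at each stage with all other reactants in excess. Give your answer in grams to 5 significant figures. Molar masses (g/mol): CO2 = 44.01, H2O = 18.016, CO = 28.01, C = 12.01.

47.142 g

n(C) = 31.426 / 12.01 = 2.61665 mol.
Reaction (1): C→CO ratio 2:2 ⇒ n(CO) = 2.61665 mol.
Reaction (2): CO→CO2 ratio 1:1 ⇒ n(CO2) = 2.61665 mol.
Reaction (3): CO2→H2O ratio 1:1 ⇒ n(H2O) = 2.61665 mol.
Mass of H2O = 2.61665 × 18.016 = 47.1416 g.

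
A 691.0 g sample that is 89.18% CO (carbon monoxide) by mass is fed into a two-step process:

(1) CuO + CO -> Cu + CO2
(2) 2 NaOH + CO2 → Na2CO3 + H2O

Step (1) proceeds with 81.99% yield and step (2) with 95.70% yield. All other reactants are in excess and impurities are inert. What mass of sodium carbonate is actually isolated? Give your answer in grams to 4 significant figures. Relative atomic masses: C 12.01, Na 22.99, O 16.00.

Pure CO = 691.0 × 0.8918 = 616.23 g.
M(CO) = 12.01 + 16.00 = 28.01 g/mol.
M(Na2CO3) = 2(22.99) + 12.01 + 3(16.00) = 105.99 g/mol.
n(CO) = 616.23 / 28.01 = 22.000 mol.
Step 1 (CO:CO2 = 1:1): theoretical n(CO2) = 22.000 mol; at 81.99% yield, n(CO2) = 18.038 mol.
Step 2 (CO2:Na2CO3 = 1:1): theoretical n(Na2CO3) = 18.038 mol, so theoretical mass = 18.038 × 105.99 = 1911.9 g.
At 95.70% yield, actual mass of Na2CO3 = 1911.9 × 0.9570 = 1829.7 g.

1830 g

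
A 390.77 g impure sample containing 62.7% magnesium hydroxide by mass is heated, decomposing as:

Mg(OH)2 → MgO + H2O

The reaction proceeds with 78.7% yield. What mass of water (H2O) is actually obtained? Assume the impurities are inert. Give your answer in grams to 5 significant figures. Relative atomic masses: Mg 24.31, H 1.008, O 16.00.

59.561 g

Pure Mg(OH)2 available = 390.77 g × 0.627 = 245.013 g.
M(Mg(OH)2) = 24.31 + 2(16.00) + 2(1.008) = 58.326 g/mol.
M(H2O) = 2(1.008) + 16.00 = 18.016 g/mol.
n(Mg(OH)2) = 245.013 g / 58.326 g/mol = 4.20075 mol.
From the equation the Mg(OH)2:H2O mole ratio is 1:1, so n(H2O) = 4.20075 × 1/1 = 4.20075 mol.
Mass of H2O = 4.20075 mol × 18.016 g/mol = 75.6807 g.
Actual mass collected = 75.6807 g × 0.787 = 59.5607 g.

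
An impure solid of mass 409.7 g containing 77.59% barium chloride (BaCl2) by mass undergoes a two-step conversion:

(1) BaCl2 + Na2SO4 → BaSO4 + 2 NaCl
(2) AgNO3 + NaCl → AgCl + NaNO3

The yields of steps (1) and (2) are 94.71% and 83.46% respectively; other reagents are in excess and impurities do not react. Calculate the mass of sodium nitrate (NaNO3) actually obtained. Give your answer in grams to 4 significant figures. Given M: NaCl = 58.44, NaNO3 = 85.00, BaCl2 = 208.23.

205.1 g

Pure BaCl2 = 409.7 × 0.7759 = 317.89 g.
n(BaCl2) = 317.89 / 208.23 = 1.5266 mol.
Step 1 (BaCl2:NaCl = 1:2): theoretical n(NaCl) = 3.0532 mol; at 94.71% yield, n(NaCl) = 2.8917 mol.
Step 2 (NaCl:NaNO3 = 1:1): theoretical n(NaNO3) = 2.8917 mol, so theoretical mass = 2.8917 × 85.00 = 245.80 g.
At 83.46% yield, actual mass of NaNO3 = 245.80 × 0.8346 = 205.14 g.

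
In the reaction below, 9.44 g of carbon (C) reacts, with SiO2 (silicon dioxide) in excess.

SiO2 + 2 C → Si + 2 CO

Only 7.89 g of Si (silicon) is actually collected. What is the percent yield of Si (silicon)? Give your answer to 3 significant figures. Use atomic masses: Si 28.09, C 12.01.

M(C) = 12.01 g/mol.
M(Si) = 28.09 g/mol.
n(C) = 9.440 g / 12.01 g/mol = 0.7860 mol.
From the equation the C:Si mole ratio is 2:1, so n(Si) = 0.7860 × 1/2 = 0.3930 mol.
Mass of Si = 0.3930 mol × 28.09 g/mol = 11.04 g.
This is the theoretical yield. Percent yield = 7.89 g / 11.04 g × 100% = 71.47%.

71.5 %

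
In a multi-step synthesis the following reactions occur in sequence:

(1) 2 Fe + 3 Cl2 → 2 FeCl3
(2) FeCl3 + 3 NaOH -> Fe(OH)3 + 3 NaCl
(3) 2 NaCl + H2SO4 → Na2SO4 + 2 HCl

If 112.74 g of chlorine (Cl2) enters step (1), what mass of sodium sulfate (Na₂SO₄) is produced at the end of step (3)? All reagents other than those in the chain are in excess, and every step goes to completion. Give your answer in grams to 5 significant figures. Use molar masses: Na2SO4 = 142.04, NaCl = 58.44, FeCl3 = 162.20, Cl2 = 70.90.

225.86 g

n(Cl2) = 112.74 / 70.90 = 1.59013 mol.
Reaction (1): Cl2→FeCl3 ratio 3:2 ⇒ n(FeCl3) = 1.06008 mol.
Reaction (2): FeCl3→NaCl ratio 1:3 ⇒ n(NaCl) = 3.18025 mol.
Reaction (3): NaCl→Na2SO4 ratio 2:1 ⇒ n(Na2SO4) = 1.59013 mol.
Mass of Na2SO4 = 1.59013 × 142.04 = 225.862 g.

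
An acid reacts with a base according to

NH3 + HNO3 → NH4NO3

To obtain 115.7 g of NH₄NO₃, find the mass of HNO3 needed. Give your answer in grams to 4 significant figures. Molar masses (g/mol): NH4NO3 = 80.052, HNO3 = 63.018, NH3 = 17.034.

n(NH4NO3) = 115.70 g / 80.052 g/mol = 1.4453 mol.
From the equation the NH4NO3:HNO3 mole ratio is 1:1, so n(HNO3) = 1.4453 × 1/1 = 1.4453 mol.
Mass of HNO3 = 1.4453 mol × 63.018 g/mol = 91.081 g.

91.08 g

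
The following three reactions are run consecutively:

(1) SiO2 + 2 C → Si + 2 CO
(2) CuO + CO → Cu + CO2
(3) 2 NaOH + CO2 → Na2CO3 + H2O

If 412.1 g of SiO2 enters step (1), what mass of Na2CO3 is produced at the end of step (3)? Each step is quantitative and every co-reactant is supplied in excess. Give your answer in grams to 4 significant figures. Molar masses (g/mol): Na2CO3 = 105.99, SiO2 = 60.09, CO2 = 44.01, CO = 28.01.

n(SiO2) = 412.1 / 60.09 = 6.8580 mol.
Reaction (1): SiO2→CO ratio 1:2 ⇒ n(CO) = 13.716 mol.
Reaction (2): CO→CO2 ratio 1:1 ⇒ n(CO2) = 13.716 mol.
Reaction (3): CO2→Na2CO3 ratio 1:1 ⇒ n(Na2CO3) = 13.716 mol.
Mass of Na2CO3 = 13.716 × 105.99 = 1453.8 g.

1454 g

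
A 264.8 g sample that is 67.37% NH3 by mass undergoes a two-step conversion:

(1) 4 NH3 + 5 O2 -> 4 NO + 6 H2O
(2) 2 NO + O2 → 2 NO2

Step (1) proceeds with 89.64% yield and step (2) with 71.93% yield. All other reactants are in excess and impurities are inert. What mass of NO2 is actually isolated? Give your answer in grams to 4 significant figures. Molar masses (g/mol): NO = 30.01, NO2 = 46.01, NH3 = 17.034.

310.7 g

Pure NH3 = 264.8 × 0.6737 = 178.40 g.
n(NH3) = 178.40 / 17.034 = 10.473 mol.
Step 1 (NH3:NO = 4:4): theoretical n(NO) = 10.473 mol; at 89.64% yield, n(NO) = 9.3879 mol.
Step 2 (NO:NO2 = 2:2): theoretical n(NO2) = 9.3879 mol, so theoretical mass = 9.3879 × 46.01 = 431.94 g.
At 71.93% yield, actual mass of NO2 = 431.94 × 0.7193 = 310.69 g.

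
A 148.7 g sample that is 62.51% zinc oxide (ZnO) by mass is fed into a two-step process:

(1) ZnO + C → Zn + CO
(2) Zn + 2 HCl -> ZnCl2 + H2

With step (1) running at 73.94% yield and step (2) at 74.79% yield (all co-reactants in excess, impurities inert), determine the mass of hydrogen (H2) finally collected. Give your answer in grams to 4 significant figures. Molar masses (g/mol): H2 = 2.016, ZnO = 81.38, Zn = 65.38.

1.273 g

Pure ZnO = 148.7 × 0.6251 = 92.952 g.
n(ZnO) = 92.952 / 81.38 = 1.1422 mol.
Step 1 (ZnO:Zn = 1:1): theoretical n(Zn) = 1.1422 mol; at 73.94% yield, n(Zn) = 0.84454 mol.
Step 2 (Zn:H2 = 1:1): theoretical n(H2) = 0.84454 mol, so theoretical mass = 0.84454 × 2.016 = 1.7026 g.
At 74.79% yield, actual mass of H2 = 1.7026 × 0.7479 = 1.2734 g.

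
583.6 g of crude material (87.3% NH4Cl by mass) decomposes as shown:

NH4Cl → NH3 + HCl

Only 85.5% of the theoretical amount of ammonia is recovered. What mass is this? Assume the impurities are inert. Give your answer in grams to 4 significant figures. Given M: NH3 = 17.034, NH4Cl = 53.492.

Pure NH4Cl available = 583.6 g × 0.873 = 509.48 g.
n(NH4Cl) = 509.48 g / 53.492 g/mol = 9.5245 mol.
From the equation the NH4Cl:NH3 mole ratio is 1:1, so n(NH3) = 9.5245 × 1/1 = 9.5245 mol.
Mass of NH3 = 9.5245 mol × 17.034 g/mol = 162.24 g.
Actual mass collected = 162.24 g × 0.855 = 138.72 g.

138.7 g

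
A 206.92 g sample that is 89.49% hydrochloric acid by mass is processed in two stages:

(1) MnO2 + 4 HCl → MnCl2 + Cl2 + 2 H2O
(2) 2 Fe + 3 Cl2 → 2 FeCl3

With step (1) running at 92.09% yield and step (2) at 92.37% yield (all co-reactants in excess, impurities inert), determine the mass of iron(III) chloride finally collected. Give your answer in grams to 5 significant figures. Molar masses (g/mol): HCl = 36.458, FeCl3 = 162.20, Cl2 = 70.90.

Pure HCl = 206.92 × 0.8949 = 185.173 g.
n(HCl) = 185.173 / 36.458 = 5.07907 mol.
Step 1 (HCl:Cl2 = 4:1): theoretical n(Cl2) = 1.26977 mol; at 92.09% yield, n(Cl2) = 1.16933 mol.
Step 2 (Cl2:FeCl3 = 3:2): theoretical n(FeCl3) = 0.779552 mol, so theoretical mass = 0.779552 × 162.20 = 126.443 g.
At 92.37% yield, actual mass of FeCl3 = 126.443 × 0.9237 = 116.796 g.

116.80 g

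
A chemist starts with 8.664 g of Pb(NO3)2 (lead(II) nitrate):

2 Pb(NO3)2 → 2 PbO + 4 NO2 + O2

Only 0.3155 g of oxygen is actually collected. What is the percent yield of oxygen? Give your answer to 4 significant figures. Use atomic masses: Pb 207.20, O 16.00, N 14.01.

75.38 %

M(Pb(NO3)2) = 207.20 + 2(14.01) + 6(16.00) = 331.22 g/mol.
M(O2) = 2(16.00) = 32.00 g/mol.
n(Pb(NO3)2) = 8.6640 g / 331.22 g/mol = 0.026158 mol.
From the equation the Pb(NO3)2:O2 mole ratio is 2:1, so n(O2) = 0.026158 × 1/2 = 0.013079 mol.
Mass of O2 = 0.013079 mol × 32.00 g/mol = 0.41853 g.
This is the theoretical yield. Percent yield = 0.3155 g / 0.41853 g × 100% = 75.384%.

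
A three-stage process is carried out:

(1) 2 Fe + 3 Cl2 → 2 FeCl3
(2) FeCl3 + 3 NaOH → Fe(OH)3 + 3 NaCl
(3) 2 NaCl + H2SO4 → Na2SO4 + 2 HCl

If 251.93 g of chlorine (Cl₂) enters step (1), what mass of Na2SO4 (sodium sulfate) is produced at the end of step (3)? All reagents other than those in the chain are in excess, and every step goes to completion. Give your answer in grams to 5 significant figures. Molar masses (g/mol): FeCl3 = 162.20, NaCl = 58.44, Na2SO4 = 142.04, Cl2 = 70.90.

504.71 g

n(Cl2) = 251.93 / 70.90 = 3.55331 mol.
Reaction (1): Cl2→FeCl3 ratio 3:2 ⇒ n(FeCl3) = 2.36888 mol.
Reaction (2): FeCl3→NaCl ratio 1:3 ⇒ n(NaCl) = 7.10663 mol.
Reaction (3): NaCl→Na2SO4 ratio 2:1 ⇒ n(Na2SO4) = 3.55331 mol.
Mass of Na2SO4 = 3.55331 × 142.04 = 504.713 g.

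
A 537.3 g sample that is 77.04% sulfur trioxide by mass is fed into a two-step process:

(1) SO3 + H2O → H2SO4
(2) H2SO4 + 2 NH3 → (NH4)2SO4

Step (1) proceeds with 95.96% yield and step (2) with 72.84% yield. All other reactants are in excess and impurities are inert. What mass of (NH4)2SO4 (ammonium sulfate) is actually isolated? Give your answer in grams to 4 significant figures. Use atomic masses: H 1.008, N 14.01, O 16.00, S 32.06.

477.6 g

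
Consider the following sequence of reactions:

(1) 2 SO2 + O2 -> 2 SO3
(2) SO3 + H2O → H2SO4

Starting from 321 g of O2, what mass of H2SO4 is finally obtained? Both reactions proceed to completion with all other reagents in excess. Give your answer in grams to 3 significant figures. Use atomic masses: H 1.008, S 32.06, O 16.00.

1970 g

M(O2) = 2(16.00) = 32.00 g/mol.
M(H2SO4) = 2(1.008) + 32.06 + 4(16.00) = 98.076 g/mol.
n(O2) = 321.0 / 32.00 = 10.03 mol.
Step 1 gives a 1:2 ratio of O2 to SO3, so n(SO3) = 20.06 mol.
In step 2 the SO3:H2SO4 ratio is 1:1, so n(H2SO4) = 20.06 mol.
Mass of H2SO4 = 20.06 × 98.076 = 1968 g.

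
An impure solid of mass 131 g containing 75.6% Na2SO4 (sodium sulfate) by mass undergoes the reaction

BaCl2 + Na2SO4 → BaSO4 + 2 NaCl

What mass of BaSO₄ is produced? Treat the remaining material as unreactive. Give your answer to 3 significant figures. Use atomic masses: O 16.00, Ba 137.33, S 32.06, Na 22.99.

Mass of pure Na2SO4 = 131 g × 0.756 = 99.04 g.
M(Na2SO4) = 2(22.99) + 32.06 + 4(16.00) = 142.04 g/mol.
M(BaSO4) = 137.33 + 32.06 + 4(16.00) = 233.39 g/mol.
n(Na2SO4) = 99.04 g / 142.04 g/mol = 0.6972 mol.
From the equation the Na2SO4:BaSO4 mole ratio is 1:1, so n(BaSO4) = 0.6972 × 1/1 = 0.6972 mol.
Mass of BaSO4 = 0.6972 mol × 233.39 g/mol = 162.7 g.

163 g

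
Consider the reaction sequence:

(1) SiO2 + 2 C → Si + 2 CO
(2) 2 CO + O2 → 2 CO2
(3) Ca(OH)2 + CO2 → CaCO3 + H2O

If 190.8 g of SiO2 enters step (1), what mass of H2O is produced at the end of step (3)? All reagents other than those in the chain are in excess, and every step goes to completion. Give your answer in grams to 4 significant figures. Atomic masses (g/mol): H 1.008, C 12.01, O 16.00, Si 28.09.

114.4 g

M(SiO2) = 28.09 + 2(16.00) = 60.09 g/mol.
M(H2O) = 2(1.008) + 16.00 = 18.016 g/mol.
n(SiO2) = 190.8 / 60.09 = 3.1752 mol.
Reaction (1): SiO2→CO ratio 1:2 ⇒ n(CO) = 6.3505 mol.
Reaction (2): CO→CO2 ratio 2:2 ⇒ n(CO2) = 6.3505 mol.
Reaction (3): CO2→H2O ratio 1:1 ⇒ n(H2O) = 6.3505 mol.
Mass of H2O = 6.3505 × 18.016 = 114.41 g.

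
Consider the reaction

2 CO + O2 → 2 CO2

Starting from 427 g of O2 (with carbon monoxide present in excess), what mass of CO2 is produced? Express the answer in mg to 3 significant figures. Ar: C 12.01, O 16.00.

1170000 mg

M(O2) = 2(16.00) = 32.00 g/mol.
M(CO2) = 12.01 + 2(16.00) = 44.01 g/mol.
n(O2) = 427.0 g / 32.00 g/mol = 13.34 mol.
From the equation the O2:CO2 mole ratio is 1:2, so n(CO2) = 13.34 × 2/1 = 26.69 mol.
Mass of CO2 = 26.69 mol × 44.01 g/mol = 1175 g.
Converting to mg: 1175 g = 1170000 mg.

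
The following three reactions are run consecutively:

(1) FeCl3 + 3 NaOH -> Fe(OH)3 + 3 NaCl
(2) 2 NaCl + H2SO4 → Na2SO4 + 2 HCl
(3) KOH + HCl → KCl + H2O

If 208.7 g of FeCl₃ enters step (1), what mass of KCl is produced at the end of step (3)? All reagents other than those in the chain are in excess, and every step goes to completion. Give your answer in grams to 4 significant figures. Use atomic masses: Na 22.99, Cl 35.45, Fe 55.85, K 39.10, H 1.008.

M(FeCl3) = 55.85 + 3(35.45) = 162.20 g/mol.
M(KCl) = 39.10 + 35.45 = 74.55 g/mol.
n(FeCl3) = 208.7 / 162.20 = 1.2867 mol.
Reaction (1): FeCl3→NaCl ratio 1:3 ⇒ n(NaCl) = 3.8600 mol.
Reaction (2): NaCl→HCl ratio 2:2 ⇒ n(HCl) = 3.8600 mol.
Reaction (3): HCl→KCl ratio 1:1 ⇒ n(KCl) = 3.8600 mol.
Mass of KCl = 3.8600 × 74.55 = 287.77 g.

287.8 g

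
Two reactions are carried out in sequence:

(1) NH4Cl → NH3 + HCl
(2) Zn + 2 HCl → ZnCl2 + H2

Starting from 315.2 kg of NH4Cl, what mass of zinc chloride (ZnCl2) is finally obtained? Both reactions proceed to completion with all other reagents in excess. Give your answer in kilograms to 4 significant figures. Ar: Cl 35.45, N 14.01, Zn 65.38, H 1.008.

401.5 kg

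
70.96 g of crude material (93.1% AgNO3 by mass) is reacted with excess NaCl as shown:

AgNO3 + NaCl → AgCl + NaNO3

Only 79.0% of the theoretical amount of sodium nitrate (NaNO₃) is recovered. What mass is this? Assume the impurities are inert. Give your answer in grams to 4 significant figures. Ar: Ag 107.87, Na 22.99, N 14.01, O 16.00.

Pure AgNO3 available = 70.96 g × 0.931 = 66.064 g.
M(AgNO3) = 107.87 + 14.01 + 3(16.00) = 169.88 g/mol.
M(NaNO3) = 22.99 + 14.01 + 3(16.00) = 85.00 g/mol.
n(AgNO3) = 66.064 g / 169.88 g/mol = 0.38888 mol.
From the equation the AgNO3:NaNO3 mole ratio is 1:1, so n(NaNO3) = 0.38888 × 1/1 = 0.38888 mol.
Mass of NaNO3 = 0.38888 mol × 85.00 g/mol = 33.055 g.
Actual mass collected = 33.055 g × 0.790 = 26.114 g.

26.11 g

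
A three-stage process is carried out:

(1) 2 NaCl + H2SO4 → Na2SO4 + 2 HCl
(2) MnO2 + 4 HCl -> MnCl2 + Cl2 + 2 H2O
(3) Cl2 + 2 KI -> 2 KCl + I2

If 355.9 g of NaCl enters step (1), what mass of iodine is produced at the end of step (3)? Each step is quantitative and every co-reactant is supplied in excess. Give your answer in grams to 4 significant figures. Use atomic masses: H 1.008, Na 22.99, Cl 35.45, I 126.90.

386.4 g

M(NaCl) = 22.99 + 35.45 = 58.44 g/mol.
M(I2) = 2(126.90) = 253.80 g/mol.
n(NaCl) = 355.9 / 58.44 = 6.0900 mol.
Reaction (1): NaCl→HCl ratio 2:2 ⇒ n(HCl) = 6.0900 mol.
Reaction (2): HCl→Cl2 ratio 4:1 ⇒ n(Cl2) = 1.5225 mol.
Reaction (3): Cl2→I2 ratio 1:1 ⇒ n(I2) = 1.5225 mol.
Mass of I2 = 1.5225 × 253.80 = 386.41 g.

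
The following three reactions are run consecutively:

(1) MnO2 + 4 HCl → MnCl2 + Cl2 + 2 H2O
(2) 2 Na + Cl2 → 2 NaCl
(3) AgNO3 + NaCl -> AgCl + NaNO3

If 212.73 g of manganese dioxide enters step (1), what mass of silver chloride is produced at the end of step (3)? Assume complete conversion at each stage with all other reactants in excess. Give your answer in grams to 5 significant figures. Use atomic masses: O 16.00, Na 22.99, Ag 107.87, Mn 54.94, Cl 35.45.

701.37 g

M(MnO2) = 54.94 + 2(16.00) = 86.94 g/mol.
M(AgCl) = 107.87 + 35.45 = 143.32 g/mol.
n(MnO2) = 212.73 / 86.94 = 2.44686 mol.
Reaction (1): MnO2→Cl2 ratio 1:1 ⇒ n(Cl2) = 2.44686 mol.
Reaction (2): Cl2→NaCl ratio 1:2 ⇒ n(NaCl) = 4.89372 mol.
Reaction (3): NaCl→AgCl ratio 1:1 ⇒ n(AgCl) = 4.89372 mol.
Mass of AgCl = 4.89372 × 143.32 = 701.368 g.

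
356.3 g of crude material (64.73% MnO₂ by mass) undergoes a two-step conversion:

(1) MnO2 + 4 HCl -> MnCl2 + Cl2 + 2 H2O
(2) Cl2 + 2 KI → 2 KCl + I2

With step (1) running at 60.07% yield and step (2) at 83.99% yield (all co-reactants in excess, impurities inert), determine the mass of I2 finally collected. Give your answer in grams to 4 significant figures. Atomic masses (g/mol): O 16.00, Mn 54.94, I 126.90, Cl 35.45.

Pure MnO2 = 356.3 × 0.6473 = 230.63 g.
M(MnO2) = 54.94 + 2(16.00) = 86.94 g/mol.
M(I2) = 2(126.90) = 253.80 g/mol.
n(MnO2) = 230.63 / 86.94 = 2.6528 mol.
Step 1 (MnO2:Cl2 = 1:1): theoretical n(Cl2) = 2.6528 mol; at 60.07% yield, n(Cl2) = 1.5935 mol.
Step 2 (Cl2:I2 = 1:1): theoretical n(I2) = 1.5935 mol, so theoretical mass = 1.5935 × 253.80 = 404.44 g.
At 83.99% yield, actual mass of I2 = 404.44 × 0.8399 = 339.69 g.

339.7 g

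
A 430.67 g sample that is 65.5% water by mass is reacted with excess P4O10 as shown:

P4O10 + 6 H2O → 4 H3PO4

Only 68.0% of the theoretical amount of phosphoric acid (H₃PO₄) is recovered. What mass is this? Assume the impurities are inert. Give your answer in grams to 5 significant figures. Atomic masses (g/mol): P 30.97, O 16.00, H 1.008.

695.58 g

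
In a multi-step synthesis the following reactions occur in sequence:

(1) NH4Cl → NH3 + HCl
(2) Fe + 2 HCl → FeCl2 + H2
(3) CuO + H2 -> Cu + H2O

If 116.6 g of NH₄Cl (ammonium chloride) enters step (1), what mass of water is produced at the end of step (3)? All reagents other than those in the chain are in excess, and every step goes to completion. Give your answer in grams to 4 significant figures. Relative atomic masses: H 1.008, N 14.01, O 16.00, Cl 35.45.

M(NH4Cl) = 14.01 + 4(1.008) + 35.45 = 53.492 g/mol.
M(H2O) = 2(1.008) + 16.00 = 18.016 g/mol.
n(NH4Cl) = 116.6 / 53.492 = 2.1798 mol.
Reaction (1): NH4Cl→HCl ratio 1:1 ⇒ n(HCl) = 2.1798 mol.
Reaction (2): HCl→H2 ratio 2:1 ⇒ n(H2) = 1.0899 mol.
Reaction (3): H2→H2O ratio 1:1 ⇒ n(H2O) = 1.0899 mol.
Mass of H2O = 1.0899 × 18.016 = 19.635 g.

19.64 g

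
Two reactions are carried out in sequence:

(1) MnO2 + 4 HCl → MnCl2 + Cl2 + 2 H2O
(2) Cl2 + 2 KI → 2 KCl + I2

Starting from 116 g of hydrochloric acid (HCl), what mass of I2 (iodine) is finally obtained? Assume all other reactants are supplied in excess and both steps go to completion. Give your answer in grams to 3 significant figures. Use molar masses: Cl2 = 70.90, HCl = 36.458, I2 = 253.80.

202 g

n(HCl) = 116.0 / 36.458 = 3.182 mol.
Step 1 gives a 4:1 ratio of HCl to Cl2, so n(Cl2) = 0.7954 mol.
In step 2 the Cl2:I2 ratio is 1:1, so n(I2) = 0.7954 mol.
Mass of I2 = 0.7954 × 253.80 = 201.9 g.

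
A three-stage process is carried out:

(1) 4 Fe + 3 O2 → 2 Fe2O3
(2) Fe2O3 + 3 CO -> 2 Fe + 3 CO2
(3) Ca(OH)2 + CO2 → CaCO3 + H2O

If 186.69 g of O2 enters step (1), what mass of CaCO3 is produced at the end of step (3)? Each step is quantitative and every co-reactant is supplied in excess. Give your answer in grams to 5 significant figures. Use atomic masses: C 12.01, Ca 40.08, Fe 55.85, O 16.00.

1167.9 g

M(O2) = 2(16.00) = 32.00 g/mol.
M(CaCO3) = 40.08 + 12.01 + 3(16.00) = 100.09 g/mol.
n(O2) = 186.69 / 32.00 = 5.83406 mol.
Reaction (1): O2→Fe2O3 ratio 3:2 ⇒ n(Fe2O3) = 3.88937 mol.
Reaction (2): Fe2O3→CO2 ratio 1:3 ⇒ n(CO2) = 11.6681 mol.
Reaction (3): CO2→CaCO3 ratio 1:1 ⇒ n(CaCO3) = 11.6681 mol.
Mass of CaCO3 = 11.6681 × 100.09 = 1167.86 g.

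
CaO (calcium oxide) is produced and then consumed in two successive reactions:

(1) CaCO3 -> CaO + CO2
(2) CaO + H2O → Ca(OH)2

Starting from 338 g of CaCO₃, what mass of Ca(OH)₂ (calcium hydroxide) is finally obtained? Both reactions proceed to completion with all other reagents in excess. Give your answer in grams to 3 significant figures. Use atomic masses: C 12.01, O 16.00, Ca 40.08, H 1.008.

250 g

M(CaCO3) = 40.08 + 12.01 + 3(16.00) = 100.09 g/mol.
M(Ca(OH)2) = 40.08 + 2(16.00) + 2(1.008) = 74.096 g/mol.
n(CaCO3) = 338.0 / 100.09 = 3.377 mol.
Step 1 gives a 1:1 ratio of CaCO3 to CaO, so n(CaO) = 3.377 mol.
In step 2 the CaO:Ca(OH)2 ratio is 1:1, so n(Ca(OH)2) = 3.377 mol.
Mass of Ca(OH)2 = 3.377 × 74.096 = 250.2 g.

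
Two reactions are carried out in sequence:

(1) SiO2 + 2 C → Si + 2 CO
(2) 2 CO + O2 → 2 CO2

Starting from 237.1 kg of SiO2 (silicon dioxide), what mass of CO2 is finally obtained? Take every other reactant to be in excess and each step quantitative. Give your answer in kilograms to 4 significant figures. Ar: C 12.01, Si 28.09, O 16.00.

347.3 kg

M(SiO2) = 28.09 + 2(16.00) = 60.09 g/mol.
M(CO2) = 12.01 + 2(16.00) = 44.01 g/mol.
237.1 kg = 237100 g.
n(SiO2) = 237100 / 60.09 = 3945.7 mol.
Step 1 gives a 1:2 ratio of SiO2 to CO, so n(CO) = 7891.5 mol.
In step 2 the CO:CO2 ratio is 2:2, so n(CO2) = 7891.5 mol.
Mass of CO2 = 7891.5 × 44.01 = 347300 g = 347.3 kg.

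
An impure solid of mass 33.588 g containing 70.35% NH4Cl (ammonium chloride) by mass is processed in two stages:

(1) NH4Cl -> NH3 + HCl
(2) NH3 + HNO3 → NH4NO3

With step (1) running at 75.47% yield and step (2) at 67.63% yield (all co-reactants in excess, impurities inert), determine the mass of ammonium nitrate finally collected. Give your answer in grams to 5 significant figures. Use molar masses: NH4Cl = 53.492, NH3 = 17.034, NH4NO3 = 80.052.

18.049 g

Pure NH4Cl = 33.588 × 0.7035 = 23.6292 g.
n(NH4Cl) = 23.6292 / 53.492 = 0.441733 mol.
Step 1 (NH4Cl:NH3 = 1:1): theoretical n(NH3) = 0.441733 mol; at 75.47% yield, n(NH3) = 0.333376 mol.
Step 2 (NH3:NH4NO3 = 1:1): theoretical n(NH4NO3) = 0.333376 mol, so theoretical mass = 0.333376 × 80.052 = 26.6874 g.
At 67.63% yield, actual mass of NH4NO3 = 26.6874 × 0.6763 = 18.0487 g.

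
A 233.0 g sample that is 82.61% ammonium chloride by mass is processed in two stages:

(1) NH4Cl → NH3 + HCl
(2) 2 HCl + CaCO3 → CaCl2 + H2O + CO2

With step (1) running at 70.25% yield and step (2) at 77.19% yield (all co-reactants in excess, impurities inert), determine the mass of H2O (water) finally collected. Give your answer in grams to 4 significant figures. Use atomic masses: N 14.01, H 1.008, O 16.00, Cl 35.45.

Pure NH4Cl = 233.0 × 0.8261 = 192.48 g.
M(NH4Cl) = 14.01 + 4(1.008) + 35.45 = 53.492 g/mol.
M(H2O) = 2(1.008) + 16.00 = 18.016 g/mol.
n(NH4Cl) = 192.48 / 53.492 = 3.5983 mol.
Step 1 (NH4Cl:HCl = 1:1): theoretical n(HCl) = 3.5983 mol; at 70.25% yield, n(HCl) = 2.5278 mol.
Step 2 (HCl:H2O = 2:1): theoretical n(H2O) = 1.2639 mol, so theoretical mass = 1.2639 × 18.016 = 22.771 g.
At 77.19% yield, actual mass of H2O = 22.771 × 0.7719 = 17.577 g.

17.58 g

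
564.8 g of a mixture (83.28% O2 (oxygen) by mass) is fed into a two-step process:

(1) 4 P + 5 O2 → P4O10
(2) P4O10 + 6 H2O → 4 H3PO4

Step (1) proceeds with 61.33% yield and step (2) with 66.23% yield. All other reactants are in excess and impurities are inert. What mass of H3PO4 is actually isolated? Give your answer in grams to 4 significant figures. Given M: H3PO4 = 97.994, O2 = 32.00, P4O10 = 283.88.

Pure O2 = 564.8 × 0.8328 = 470.37 g.
n(O2) = 470.37 / 32.00 = 14.699 mol.
Step 1 (O2:P4O10 = 5:1): theoretical n(P4O10) = 2.9398 mol; at 61.33% yield, n(P4O10) = 1.8030 mol.
Step 2 (P4O10:H3PO4 = 1:4): theoretical n(H3PO4) = 7.2119 mol, so theoretical mass = 7.2119 × 97.994 = 706.72 g.
At 66.23% yield, actual mass of H3PO4 = 706.72 × 0.6623 = 468.06 g.

468.1 g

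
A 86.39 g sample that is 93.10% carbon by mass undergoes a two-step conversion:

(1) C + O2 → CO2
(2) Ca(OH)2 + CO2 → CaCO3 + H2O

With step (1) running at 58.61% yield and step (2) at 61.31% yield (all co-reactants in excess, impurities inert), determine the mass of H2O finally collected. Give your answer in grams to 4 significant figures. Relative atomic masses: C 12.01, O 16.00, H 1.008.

Pure C = 86.39 × 0.9310 = 80.429 g.
M(C) = 12.01 g/mol.
M(H2O) = 2(1.008) + 16.00 = 18.016 g/mol.
n(C) = 80.429 / 12.01 = 6.6968 mol.
Step 1 (C:CO2 = 1:1): theoretical n(CO2) = 6.6968 mol; at 58.61% yield, n(CO2) = 3.9250 mol.
Step 2 (CO2:H2O = 1:1): theoretical n(H2O) = 3.9250 mol, so theoretical mass = 3.9250 × 18.016 = 70.713 g.
At 61.31% yield, actual mass of H2O = 70.713 × 0.6131 = 43.354 g.

43.35 g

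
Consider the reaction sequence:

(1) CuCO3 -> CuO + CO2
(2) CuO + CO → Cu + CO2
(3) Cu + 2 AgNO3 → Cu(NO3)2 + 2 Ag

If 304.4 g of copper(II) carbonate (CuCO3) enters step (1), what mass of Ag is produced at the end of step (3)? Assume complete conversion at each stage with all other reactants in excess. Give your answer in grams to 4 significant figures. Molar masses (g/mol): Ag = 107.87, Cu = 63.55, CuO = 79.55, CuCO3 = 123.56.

n(CuCO3) = 304.4 / 123.56 = 2.4636 mol.
Reaction (1): CuCO3→CuO ratio 1:1 ⇒ n(CuO) = 2.4636 mol.
Reaction (2): CuO→Cu ratio 1:1 ⇒ n(Cu) = 2.4636 mol.
Reaction (3): Cu→Ag ratio 1:2 ⇒ n(Ag) = 4.9272 mol.
Mass of Ag = 4.9272 × 107.87 = 531.49 g.

531.5 g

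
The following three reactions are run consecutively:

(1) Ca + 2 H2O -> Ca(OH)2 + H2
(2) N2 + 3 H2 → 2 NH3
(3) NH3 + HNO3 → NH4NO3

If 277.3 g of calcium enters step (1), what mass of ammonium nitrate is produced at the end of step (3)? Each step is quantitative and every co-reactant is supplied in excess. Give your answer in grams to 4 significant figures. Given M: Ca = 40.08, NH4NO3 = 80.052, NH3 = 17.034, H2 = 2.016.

n(Ca) = 277.3 / 40.08 = 6.9187 mol.
Reaction (1): Ca→H2 ratio 1:1 ⇒ n(H2) = 6.9187 mol.
Reaction (2): H2→NH3 ratio 3:2 ⇒ n(NH3) = 4.6124 mol.
Reaction (3): NH3→NH4NO3 ratio 1:1 ⇒ n(NH4NO3) = 4.6124 mol.
Mass of NH4NO3 = 4.6124 × 80.052 = 369.24 g.

369.2 g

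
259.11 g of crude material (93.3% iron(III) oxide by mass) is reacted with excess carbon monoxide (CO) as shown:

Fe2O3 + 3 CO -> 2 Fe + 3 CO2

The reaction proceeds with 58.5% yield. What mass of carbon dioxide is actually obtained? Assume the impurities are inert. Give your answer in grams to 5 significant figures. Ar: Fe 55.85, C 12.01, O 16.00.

Pure Fe2O3 available = 259.11 g × 0.933 = 241.750 g.
M(Fe2O3) = 2(55.85) + 3(16.00) = 159.70 g/mol.
M(CO2) = 12.01 + 2(16.00) = 44.01 g/mol.
n(Fe2O3) = 241.750 g / 159.70 g/mol = 1.51377 mol.
From the equation the Fe2O3:CO2 mole ratio is 1:3, so n(CO2) = 1.51377 × 3/1 = 4.54132 mol.
Mass of CO2 = 4.54132 mol × 44.01 g/mol = 199.864 g.
Actual mass collected = 199.864 g × 0.585 = 116.920 g.

116.92 g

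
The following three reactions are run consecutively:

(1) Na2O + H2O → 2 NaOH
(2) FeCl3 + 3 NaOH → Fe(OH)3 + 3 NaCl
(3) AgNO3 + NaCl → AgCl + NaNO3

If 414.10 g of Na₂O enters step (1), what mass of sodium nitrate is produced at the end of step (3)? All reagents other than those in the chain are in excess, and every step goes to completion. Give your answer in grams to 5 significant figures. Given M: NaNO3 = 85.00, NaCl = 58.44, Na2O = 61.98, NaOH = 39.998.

n(Na2O) = 414.10 / 61.98 = 6.68119 mol.
Reaction (1): Na2O→NaOH ratio 1:2 ⇒ n(NaOH) = 13.3624 mol.
Reaction (2): NaOH→NaCl ratio 3:3 ⇒ n(NaCl) = 13.3624 mol.
Reaction (3): NaCl→NaNO3 ratio 1:1 ⇒ n(NaNO3) = 13.3624 mol.
Mass of NaNO3 = 13.3624 × 85.00 = 1135.80 g.

1135.8 g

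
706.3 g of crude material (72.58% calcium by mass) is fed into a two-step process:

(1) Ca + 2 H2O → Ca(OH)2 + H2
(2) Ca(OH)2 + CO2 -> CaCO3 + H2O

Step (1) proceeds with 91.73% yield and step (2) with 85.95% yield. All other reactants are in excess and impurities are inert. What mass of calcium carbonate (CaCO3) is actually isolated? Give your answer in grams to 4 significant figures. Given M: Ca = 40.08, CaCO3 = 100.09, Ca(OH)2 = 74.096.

Pure Ca = 706.3 × 0.7258 = 512.63 g.
n(Ca) = 512.63 / 40.08 = 12.790 mol.
Step 1 (Ca:Ca(OH)2 = 1:1): theoretical n(Ca(OH)2) = 12.790 mol; at 91.73% yield, n(Ca(OH)2) = 11.732 mol.
Step 2 (Ca(OH)2:CaCO3 = 1:1): theoretical n(CaCO3) = 11.732 mol, so theoretical mass = 11.732 × 100.09 = 1174.3 g.
At 85.95% yield, actual mass of CaCO3 = 1174.3 × 0.8595 = 1009.3 g.

1009 g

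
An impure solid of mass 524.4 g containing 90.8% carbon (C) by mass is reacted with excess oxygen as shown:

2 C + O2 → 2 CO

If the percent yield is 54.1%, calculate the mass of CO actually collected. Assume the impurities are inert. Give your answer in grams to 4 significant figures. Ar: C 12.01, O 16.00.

600.8 g

Pure C available = 524.4 g × 0.908 = 476.16 g.
M(C) = 12.01 g/mol.
M(CO) = 12.01 + 16.00 = 28.01 g/mol.
n(C) = 476.16 g / 12.01 g/mol = 39.647 mol.
From the equation the C:CO mole ratio is 2:2, so n(CO) = 39.647 × 2/2 = 39.647 mol.
Mass of CO = 39.647 mol × 28.01 g/mol = 1110.5 g.
Actual mass collected = 1110.5 g × 0.541 = 600.78 g.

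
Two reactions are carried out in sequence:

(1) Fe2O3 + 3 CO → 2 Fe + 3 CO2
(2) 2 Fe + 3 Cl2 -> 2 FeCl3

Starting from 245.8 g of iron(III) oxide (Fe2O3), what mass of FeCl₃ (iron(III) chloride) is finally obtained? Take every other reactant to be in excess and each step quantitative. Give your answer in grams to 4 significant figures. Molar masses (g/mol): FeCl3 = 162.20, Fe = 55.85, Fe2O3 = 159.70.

499.3 g

n(Fe2O3) = 245.80 / 159.70 = 1.5391 mol.
Step 1 gives a 1:2 ratio of Fe2O3 to Fe, so n(Fe) = 3.0783 mol.
In step 2 the Fe:FeCl3 ratio is 2:2, so n(FeCl3) = 3.0783 mol.
Mass of FeCl3 = 3.0783 × 162.20 = 499.30 g.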